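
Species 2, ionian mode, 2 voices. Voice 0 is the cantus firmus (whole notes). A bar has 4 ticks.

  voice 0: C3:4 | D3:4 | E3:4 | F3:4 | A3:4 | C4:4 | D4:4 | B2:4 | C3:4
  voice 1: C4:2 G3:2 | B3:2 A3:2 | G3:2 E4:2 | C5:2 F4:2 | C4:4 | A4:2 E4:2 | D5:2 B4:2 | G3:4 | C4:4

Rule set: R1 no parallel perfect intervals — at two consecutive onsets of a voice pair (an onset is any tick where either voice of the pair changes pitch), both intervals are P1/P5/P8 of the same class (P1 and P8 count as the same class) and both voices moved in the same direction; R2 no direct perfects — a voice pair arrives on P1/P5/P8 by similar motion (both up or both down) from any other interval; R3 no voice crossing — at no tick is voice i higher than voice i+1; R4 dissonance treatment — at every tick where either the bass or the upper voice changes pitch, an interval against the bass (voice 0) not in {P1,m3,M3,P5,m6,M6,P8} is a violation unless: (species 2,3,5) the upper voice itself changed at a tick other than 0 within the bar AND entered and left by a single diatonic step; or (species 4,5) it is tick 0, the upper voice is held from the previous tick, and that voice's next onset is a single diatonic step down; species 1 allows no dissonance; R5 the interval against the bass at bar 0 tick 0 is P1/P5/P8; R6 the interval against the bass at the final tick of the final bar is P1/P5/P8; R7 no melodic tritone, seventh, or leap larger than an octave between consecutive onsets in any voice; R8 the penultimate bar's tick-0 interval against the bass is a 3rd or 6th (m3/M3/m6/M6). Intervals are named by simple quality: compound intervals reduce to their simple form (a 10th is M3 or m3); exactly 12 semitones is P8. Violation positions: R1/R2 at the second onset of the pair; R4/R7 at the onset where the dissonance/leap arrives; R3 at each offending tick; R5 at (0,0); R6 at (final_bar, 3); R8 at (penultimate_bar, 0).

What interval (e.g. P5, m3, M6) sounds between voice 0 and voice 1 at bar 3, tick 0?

P5

voice 0=F3 voice 1=C5 -> P5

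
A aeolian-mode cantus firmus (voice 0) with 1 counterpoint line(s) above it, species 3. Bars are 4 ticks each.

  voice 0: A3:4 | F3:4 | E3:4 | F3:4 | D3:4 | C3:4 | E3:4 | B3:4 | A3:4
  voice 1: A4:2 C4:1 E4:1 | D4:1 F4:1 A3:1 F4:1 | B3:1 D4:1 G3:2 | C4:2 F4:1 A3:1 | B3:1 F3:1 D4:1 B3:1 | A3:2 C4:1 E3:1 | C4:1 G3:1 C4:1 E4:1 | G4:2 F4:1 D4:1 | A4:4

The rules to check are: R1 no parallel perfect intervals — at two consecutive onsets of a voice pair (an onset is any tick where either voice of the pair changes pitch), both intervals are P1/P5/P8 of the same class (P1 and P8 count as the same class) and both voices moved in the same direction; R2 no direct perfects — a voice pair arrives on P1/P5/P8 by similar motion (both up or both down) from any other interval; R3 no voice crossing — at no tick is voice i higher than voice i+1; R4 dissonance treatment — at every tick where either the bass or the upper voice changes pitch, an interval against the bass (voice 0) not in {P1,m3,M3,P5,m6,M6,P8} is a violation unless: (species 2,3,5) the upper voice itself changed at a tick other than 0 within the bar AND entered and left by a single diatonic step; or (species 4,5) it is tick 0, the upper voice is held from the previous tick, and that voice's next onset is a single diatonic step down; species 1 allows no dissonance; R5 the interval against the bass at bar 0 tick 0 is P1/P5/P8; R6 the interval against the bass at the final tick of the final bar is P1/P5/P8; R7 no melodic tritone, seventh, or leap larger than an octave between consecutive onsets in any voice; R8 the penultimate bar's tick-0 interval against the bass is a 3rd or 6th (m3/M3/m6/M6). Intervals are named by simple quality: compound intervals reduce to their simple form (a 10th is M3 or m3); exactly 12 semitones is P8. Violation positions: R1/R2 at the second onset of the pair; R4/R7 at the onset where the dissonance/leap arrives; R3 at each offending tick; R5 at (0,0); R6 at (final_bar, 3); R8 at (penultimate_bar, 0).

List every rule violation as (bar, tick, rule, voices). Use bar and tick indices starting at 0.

(2, 0, R2, (0, 1))
(2, 0, R7, (1,))
(2, 1, R4, (0, 1))
(3, 0, R2, (0, 1))
(4, 1, R7, (1,))
(7, 2, R4, (0, 1))

bar 0: v0=A3 v1=A4 downbeat P8
bar 1: v0=F3 v1=D4 downbeat M6
bar 2: v0=E3 v1=B3 downbeat P5
bar 3: v0=F3 v1=C4 downbeat P5
bar 4: v0=D3 v1=B3 downbeat M6
bar 5: v0=C3 v1=A3 downbeat M6
bar 6: v0=E3 v1=C4 downbeat m6
bar 7: v0=B3 v1=G4 downbeat m6
bar 8: v0=A3 v1=A4 downbeat P8
  -> R2 @ bar 2 tick 0 v(0, 1): F3/F4 P8 -> E3/B3 P5 similar
  -> R7 @ bar 2 tick 0 v(1,): F4->B3 leap 6st
  -> R4 @ bar 2 tick 1 v(0, 1): E3/D4 m7 untreated
  -> R2 @ bar 3 tick 0 v(0, 1): E3/G3 m3 -> F3/C4 P5 similar
  -> R7 @ bar 4 tick 1 v(1,): B3->F3 leap 6st
  -> R4 @ bar 7 tick 2 v(0, 1): B3/F4 TT untreated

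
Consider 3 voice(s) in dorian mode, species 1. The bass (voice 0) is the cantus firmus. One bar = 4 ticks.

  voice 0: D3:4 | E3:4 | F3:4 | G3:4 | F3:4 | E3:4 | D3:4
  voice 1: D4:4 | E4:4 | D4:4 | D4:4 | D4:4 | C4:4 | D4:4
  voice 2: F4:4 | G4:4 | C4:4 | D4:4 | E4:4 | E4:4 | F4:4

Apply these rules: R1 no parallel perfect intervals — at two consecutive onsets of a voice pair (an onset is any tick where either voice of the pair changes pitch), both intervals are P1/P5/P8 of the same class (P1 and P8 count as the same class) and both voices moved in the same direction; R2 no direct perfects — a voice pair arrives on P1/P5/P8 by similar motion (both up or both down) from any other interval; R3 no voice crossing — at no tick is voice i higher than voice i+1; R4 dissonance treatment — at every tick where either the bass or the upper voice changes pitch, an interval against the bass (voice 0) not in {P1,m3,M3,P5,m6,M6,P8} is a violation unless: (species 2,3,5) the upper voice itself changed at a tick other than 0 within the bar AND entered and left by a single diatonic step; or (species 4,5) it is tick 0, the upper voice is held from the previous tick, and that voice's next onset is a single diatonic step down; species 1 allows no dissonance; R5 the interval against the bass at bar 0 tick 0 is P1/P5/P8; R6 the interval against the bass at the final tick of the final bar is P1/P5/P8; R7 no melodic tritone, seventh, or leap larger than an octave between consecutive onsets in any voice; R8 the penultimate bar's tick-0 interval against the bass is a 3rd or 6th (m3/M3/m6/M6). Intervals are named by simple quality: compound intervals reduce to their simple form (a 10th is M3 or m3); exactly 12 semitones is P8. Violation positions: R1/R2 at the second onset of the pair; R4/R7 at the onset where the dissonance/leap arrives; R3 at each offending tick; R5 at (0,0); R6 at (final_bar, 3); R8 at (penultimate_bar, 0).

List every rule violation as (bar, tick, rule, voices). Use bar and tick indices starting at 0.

bar 0: v0=D3 v1=D4 v2=F4 downbeat m3
bar 1: v0=E3 v1=E4 v2=G4 downbeat m3
bar 2: v0=F3 v1=D4 v2=C4 downbeat P5
bar 3: v0=G3 v1=D4 v2=D4 downbeat P5
bar 4: v0=F3 v1=D4 v2=E4 downbeat M7
bar 5: v0=E3 v1=C4 v2=E4 downbeat P8
bar 6: v0=D3 v1=D4 v2=F4 downbeat m3
  -> R5 @ bar 0 tick 0 v(0, 2): opens on m3
  -> R1 @ bar 1 tick 0 v(0, 1): D3/D4 P8 -> E3/E4 P8 similar
  -> R3 @ bar 2 tick 0 v(1, 2): D4 above C4
  -> R3 @ bar 2 tick 1 v(1, 2): D4 above C4
  -> R3 @ bar 2 tick 2 v(1, 2): D4 above C4
  -> R3 @ bar 2 tick 3 v(1, 2): D4 above C4
  -> R1 @ bar 3 tick 0 v(0, 2): F3/C4 P5 -> G3/D4 P5 similar
  -> R4 @ bar 4 tick 0 v(0, 2): F3/E4 M7 untreated
  -> R8 @ bar 5 tick 0 v(0, 2): penult P8 not 3rd/6th
  -> R6 @ bar 6 tick 3 v(0, 2): closes on m3

(0, 0, R5, (0, 2))
(1, 0, R1, (0, 1))
(2, 0, R3, (1, 2))
(2, 1, R3, (1, 2))
(2, 2, R3, (1, 2))
(2, 3, R3, (1, 2))
(3, 0, R1, (0, 2))
(4, 0, R4, (0, 2))
(5, 0, R8, (0, 2))
(6, 3, R6, (0, 2))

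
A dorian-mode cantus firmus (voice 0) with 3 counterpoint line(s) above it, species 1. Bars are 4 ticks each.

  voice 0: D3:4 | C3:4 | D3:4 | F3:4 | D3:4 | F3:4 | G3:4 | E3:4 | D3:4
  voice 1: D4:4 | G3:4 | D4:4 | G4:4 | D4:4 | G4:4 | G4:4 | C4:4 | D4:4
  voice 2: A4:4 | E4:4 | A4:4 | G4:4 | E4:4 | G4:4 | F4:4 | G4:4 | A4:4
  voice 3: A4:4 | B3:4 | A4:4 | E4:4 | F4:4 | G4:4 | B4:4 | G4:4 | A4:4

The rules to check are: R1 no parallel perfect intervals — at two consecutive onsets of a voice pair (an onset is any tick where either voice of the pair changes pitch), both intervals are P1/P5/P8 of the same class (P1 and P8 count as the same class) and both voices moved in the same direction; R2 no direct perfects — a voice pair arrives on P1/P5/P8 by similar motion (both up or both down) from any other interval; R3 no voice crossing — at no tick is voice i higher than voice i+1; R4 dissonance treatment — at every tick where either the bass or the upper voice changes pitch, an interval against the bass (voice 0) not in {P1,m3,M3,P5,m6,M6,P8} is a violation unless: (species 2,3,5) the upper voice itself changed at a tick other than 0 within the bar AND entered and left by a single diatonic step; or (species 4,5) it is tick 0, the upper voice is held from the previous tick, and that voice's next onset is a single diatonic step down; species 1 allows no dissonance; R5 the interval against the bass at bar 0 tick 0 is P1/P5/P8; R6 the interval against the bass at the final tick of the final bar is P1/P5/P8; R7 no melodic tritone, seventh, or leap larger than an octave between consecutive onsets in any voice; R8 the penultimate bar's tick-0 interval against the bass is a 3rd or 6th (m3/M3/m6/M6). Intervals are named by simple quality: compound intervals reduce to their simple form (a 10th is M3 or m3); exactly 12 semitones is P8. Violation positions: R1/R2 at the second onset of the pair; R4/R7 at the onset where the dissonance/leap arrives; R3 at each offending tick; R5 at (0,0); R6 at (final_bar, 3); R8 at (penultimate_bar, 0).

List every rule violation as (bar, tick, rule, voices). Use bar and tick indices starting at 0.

bar 0: v0=D3 v1=D4 v2=A4 v3=A4 downbeat P5
bar 1: v0=C3 v1=G3 v2=E4 v3=B3 downbeat M7
bar 2: v0=D3 v1=D4 v2=A4 v3=A4 downbeat P5
bar 3: v0=F3 v1=G4 v2=G4 v3=E4 downbeat M7
bar 4: v0=D3 v1=D4 v2=E4 v3=F4 downbeat m3
bar 5: v0=F3 v1=G4 v2=G4 v3=G4 downbeat M2
bar 6: v0=G3 v1=G4 v2=F4 v3=B4 downbeat M3
bar 7: v0=E3 v1=C4 v2=G4 v3=G4 downbeat m3
bar 8: v0=D3 v1=D4 v2=A4 v3=A4 downbeat P5
  -> R2 @ bar 1 tick 0 v(0, 1): D3/D4 P8 -> C3/G3 P5 similar
  -> R3 @ bar 1 tick 0 v(2, 3): E4 above B3
  -> R4 @ bar 1 tick 0 v(0, 3): C3/B3 M7 untreated
  -> R7 @ bar 1 tick 0 v(3,): A4->B3 leap 10st
  -> R3 @ bar 1 tick 1 v(2, 3): E4 above B3
  -> R3 @ bar 1 tick 2 v(2, 3): E4 above B3
  -> R3 @ bar 1 tick 3 v(2, 3): E4 above B3
  -> R2 @ bar 2 tick 0 v(0, 1): C3/G3 P5 -> D3/D4 P8 similar
  -> R2 @ bar 2 tick 0 v(0, 2): C3/E4 M3 -> D3/A4 P5 similar
  -> R2 @ bar 2 tick 0 v(0, 3): C3/B3 M7 -> D3/A4 P5 similar
  -> R2 @ bar 2 tick 0 v(1, 2): G3/E4 M6 -> D4/A4 P5 similar
  -> R2 @ bar 2 tick 0 v(1, 3): G3/B3 M3 -> D4/A4 P5 similar
  -> R2 @ bar 2 tick 0 v(2, 3): E4/B3 P4 -> A4/A4 P1 similar
  -> R7 @ bar 2 tick 0 v(3,): B3->A4 leap 10st
  -> R3 @ bar 3 tick 0 v(2, 3): G4 above E4
  -> R4 @ bar 3 tick 0 v(0, 1): F3/G4 M2 untreated
  -> R4 @ bar 3 tick 0 v(0, 2): F3/G4 M2 untreated
  -> R4 @ bar 3 tick 0 v(0, 3): F3/E4 M7 untreated
  -> R3 @ bar 3 tick 1 v(2, 3): G4 above E4
  -> R3 @ bar 3 tick 2 v(2, 3): G4 above E4
  -> R3 @ bar 3 tick 3 v(2, 3): G4 above E4
  -> R2 @ bar 4 tick 0 v(0, 1): F3/G4 M2 -> D3/D4 P8 similar
  -> R4 @ bar 4 tick 0 v(0, 2): D3/E4 M2 untreated
  -> R2 @ bar 5 tick 0 v(1, 2): D4/E4 M2 -> G4/G4 P1 similar
  -> R2 @ bar 5 tick 0 v(1, 3): D4/F4 m3 -> G4/G4 P1 similar
  -> R2 @ bar 5 tick 0 v(2, 3): E4/F4 m2 -> G4/G4 P1 similar
  -> R4 @ bar 5 tick 0 v(0, 1): F3/G4 M2 untreated
  -> R4 @ bar 5 tick 0 v(0, 2): F3/G4 M2 untreated
  -> R4 @ bar 5 tick 0 v(0, 3): F3/G4 M2 untreated
  -> R3 @ bar 6 tick 0 v(1, 2): G4 above F4
  -> R4 @ bar 6 tick 0 v(0, 2): G3/F4 m7 untreated
  -> R3 @ bar 6 tick 1 v(1, 2): G4 above F4
  -> R3 @ bar 6 tick 2 v(1, 2): G4 above F4
  -> R3 @ bar 6 tick 3 v(1, 2): G4 above F4
  -> R2 @ bar 7 tick 0 v(1, 3): G4/B4 M3 -> C4/G4 P5 similar
  -> R1 @ bar 8 tick 0 v(1, 2): C4/G4 P5 -> D4/A4 P5 similar
  -> R1 @ bar 8 tick 0 v(1, 3): C4/G4 P5 -> D4/A4 P5 similar
  -> R1 @ bar 8 tick 0 v(2, 3): G4/G4 P1 -> A4/A4 P1 similar

(1, 0, R2, (0, 1))
(1, 0, R3, (2, 3))
(1, 0, R4, (0, 3))
(1, 0, R7, (3,))
(1, 1, R3, (2, 3))
(1, 2, R3, (2, 3))
(1, 3, R3, (2, 3))
(2, 0, R2, (0, 1))
(2, 0, R2, (0, 2))
(2, 0, R2, (0, 3))
(2, 0, R2, (1, 2))
(2, 0, R2, (1, 3))
(2, 0, R2, (2, 3))
(2, 0, R7, (3,))
(3, 0, R3, (2, 3))
(3, 0, R4, (0, 1))
(3, 0, R4, (0, 2))
(3, 0, R4, (0, 3))
(3, 1, R3, (2, 3))
(3, 2, R3, (2, 3))
(3, 3, R3, (2, 3))
(4, 0, R2, (0, 1))
(4, 0, R4, (0, 2))
(5, 0, R2, (1, 2))
(5, 0, R2, (1, 3))
(5, 0, R2, (2, 3))
(5, 0, R4, (0, 1))
(5, 0, R4, (0, 2))
(5, 0, R4, (0, 3))
(6, 0, R3, (1, 2))
(6, 0, R4, (0, 2))
(6, 1, R3, (1, 2))
(6, 2, R3, (1, 2))
(6, 3, R3, (1, 2))
(7, 0, R2, (1, 3))
(8, 0, R1, (1, 2))
(8, 0, R1, (1, 3))
(8, 0, R1, (2, 3))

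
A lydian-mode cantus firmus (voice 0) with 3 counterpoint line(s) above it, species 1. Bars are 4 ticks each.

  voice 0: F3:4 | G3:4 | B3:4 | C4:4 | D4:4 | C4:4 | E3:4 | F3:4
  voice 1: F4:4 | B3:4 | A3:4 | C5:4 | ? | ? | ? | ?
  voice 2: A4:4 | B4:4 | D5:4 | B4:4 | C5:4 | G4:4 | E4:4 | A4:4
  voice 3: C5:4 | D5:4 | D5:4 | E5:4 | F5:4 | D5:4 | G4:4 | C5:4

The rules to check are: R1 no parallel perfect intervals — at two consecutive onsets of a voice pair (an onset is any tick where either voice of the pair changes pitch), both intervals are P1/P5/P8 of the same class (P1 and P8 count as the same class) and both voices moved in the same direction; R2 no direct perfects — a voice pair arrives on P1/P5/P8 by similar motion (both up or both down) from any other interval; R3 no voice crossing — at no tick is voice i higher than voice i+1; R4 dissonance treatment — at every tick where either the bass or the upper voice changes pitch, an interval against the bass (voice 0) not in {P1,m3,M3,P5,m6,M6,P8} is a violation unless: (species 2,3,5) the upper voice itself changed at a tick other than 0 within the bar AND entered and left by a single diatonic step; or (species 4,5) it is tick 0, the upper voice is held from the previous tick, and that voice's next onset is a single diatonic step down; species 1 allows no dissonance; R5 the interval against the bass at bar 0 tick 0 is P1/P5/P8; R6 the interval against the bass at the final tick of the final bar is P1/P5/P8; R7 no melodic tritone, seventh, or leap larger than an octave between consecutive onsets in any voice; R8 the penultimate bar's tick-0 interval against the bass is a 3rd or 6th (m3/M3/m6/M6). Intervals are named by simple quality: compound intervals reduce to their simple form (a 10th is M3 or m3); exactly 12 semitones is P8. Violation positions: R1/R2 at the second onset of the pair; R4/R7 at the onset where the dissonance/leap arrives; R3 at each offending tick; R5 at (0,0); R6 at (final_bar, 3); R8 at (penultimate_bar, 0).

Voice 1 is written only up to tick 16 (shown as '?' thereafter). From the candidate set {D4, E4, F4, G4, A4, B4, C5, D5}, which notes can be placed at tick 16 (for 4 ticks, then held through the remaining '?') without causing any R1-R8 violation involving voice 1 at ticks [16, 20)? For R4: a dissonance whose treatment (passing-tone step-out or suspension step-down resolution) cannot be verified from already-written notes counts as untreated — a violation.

D4: violates R7
E4: violates R4
F4: legal
G4: violates R4
A4: legal
B4: legal
C5: violates R4
D5: violates R1,R3

{A4, B4, F4}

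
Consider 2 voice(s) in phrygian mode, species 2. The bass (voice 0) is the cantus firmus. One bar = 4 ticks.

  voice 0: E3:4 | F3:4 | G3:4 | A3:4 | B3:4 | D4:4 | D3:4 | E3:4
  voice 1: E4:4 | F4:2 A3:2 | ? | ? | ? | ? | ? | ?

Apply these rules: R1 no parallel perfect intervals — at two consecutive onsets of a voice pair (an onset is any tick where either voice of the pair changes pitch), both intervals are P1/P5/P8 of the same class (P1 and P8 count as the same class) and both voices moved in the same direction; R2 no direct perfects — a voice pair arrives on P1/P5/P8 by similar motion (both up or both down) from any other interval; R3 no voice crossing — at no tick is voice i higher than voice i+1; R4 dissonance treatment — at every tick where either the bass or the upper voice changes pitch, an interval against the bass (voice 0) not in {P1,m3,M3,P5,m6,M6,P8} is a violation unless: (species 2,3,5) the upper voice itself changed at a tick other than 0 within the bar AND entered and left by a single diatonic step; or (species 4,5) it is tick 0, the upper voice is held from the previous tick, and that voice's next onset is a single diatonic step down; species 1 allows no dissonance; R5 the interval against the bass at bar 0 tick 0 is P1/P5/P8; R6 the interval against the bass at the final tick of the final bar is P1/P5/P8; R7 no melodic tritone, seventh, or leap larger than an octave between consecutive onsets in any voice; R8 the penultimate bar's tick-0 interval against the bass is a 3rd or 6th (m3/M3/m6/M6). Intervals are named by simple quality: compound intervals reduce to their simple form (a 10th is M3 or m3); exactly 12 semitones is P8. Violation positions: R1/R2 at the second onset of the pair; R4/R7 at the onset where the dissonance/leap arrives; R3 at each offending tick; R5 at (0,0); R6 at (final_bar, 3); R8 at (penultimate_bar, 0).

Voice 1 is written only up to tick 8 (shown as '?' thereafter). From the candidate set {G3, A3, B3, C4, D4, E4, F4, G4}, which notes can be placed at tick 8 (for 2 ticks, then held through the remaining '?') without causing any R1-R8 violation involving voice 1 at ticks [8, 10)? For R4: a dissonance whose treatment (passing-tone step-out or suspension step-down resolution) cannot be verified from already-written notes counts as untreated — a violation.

G3: legal
A3: violates R4
B3: legal
C4: violates R4
D4: violates R2
E4: legal
F4: violates R4
G4: violates R2,R7

{B3, E4, G3}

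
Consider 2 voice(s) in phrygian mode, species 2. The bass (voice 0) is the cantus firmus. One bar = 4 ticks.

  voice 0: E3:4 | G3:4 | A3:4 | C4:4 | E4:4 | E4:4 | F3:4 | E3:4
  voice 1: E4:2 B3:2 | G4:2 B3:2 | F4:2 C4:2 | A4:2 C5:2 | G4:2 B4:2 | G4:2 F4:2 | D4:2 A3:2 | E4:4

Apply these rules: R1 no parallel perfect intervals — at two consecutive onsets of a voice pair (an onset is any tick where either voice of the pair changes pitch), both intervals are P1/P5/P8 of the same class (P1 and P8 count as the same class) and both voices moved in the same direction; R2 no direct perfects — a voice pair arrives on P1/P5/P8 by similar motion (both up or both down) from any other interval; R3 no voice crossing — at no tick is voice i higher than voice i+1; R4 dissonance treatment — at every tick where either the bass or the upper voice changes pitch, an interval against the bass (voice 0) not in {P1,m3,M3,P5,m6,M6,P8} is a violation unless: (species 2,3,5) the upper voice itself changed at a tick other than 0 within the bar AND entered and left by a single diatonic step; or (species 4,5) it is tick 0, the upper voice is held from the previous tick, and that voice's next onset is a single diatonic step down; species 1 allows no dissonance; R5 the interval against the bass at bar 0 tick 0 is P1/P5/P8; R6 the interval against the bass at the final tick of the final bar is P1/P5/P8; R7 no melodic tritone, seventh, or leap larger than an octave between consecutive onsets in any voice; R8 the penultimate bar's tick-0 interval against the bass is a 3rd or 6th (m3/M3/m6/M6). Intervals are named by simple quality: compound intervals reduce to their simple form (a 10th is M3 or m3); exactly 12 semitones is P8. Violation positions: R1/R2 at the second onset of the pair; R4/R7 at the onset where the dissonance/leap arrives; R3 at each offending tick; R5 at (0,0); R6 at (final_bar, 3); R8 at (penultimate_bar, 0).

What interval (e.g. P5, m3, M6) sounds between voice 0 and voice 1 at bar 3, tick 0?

M6

voice 0=C4 voice 1=A4 -> M6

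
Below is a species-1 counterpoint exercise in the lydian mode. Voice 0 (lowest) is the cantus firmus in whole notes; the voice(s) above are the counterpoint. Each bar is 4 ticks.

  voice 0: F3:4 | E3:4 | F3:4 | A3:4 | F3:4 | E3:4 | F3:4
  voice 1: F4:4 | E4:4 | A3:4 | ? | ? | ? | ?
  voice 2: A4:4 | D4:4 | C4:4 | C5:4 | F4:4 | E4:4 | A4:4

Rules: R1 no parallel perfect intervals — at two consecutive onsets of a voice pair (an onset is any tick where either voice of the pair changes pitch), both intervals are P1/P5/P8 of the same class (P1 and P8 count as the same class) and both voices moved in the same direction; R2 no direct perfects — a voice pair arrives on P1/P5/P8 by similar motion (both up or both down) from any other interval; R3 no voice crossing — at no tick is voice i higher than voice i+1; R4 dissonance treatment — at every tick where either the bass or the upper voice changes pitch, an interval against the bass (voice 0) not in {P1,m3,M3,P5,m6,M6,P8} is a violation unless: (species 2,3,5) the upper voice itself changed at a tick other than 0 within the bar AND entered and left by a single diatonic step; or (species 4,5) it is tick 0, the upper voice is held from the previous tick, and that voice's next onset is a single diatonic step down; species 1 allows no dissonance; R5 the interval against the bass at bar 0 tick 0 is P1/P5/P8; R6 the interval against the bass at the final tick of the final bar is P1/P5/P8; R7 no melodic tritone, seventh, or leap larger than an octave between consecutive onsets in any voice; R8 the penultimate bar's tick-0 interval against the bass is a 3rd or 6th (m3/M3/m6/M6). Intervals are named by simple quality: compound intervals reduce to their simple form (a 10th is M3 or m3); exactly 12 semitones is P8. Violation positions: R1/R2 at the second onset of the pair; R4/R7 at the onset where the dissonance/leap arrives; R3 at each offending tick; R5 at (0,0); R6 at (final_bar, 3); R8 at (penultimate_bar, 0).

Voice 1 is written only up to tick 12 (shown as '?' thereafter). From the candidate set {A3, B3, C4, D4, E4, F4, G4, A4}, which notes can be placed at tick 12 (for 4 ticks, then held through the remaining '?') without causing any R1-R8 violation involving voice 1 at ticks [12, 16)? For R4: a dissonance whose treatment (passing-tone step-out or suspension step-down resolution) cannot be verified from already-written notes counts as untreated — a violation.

A3: legal
B3: violates R4
C4: violates R2
D4: violates R4
E4: violates R2
F4: violates R2
G4: violates R4,R7
A4: violates R2

{A3}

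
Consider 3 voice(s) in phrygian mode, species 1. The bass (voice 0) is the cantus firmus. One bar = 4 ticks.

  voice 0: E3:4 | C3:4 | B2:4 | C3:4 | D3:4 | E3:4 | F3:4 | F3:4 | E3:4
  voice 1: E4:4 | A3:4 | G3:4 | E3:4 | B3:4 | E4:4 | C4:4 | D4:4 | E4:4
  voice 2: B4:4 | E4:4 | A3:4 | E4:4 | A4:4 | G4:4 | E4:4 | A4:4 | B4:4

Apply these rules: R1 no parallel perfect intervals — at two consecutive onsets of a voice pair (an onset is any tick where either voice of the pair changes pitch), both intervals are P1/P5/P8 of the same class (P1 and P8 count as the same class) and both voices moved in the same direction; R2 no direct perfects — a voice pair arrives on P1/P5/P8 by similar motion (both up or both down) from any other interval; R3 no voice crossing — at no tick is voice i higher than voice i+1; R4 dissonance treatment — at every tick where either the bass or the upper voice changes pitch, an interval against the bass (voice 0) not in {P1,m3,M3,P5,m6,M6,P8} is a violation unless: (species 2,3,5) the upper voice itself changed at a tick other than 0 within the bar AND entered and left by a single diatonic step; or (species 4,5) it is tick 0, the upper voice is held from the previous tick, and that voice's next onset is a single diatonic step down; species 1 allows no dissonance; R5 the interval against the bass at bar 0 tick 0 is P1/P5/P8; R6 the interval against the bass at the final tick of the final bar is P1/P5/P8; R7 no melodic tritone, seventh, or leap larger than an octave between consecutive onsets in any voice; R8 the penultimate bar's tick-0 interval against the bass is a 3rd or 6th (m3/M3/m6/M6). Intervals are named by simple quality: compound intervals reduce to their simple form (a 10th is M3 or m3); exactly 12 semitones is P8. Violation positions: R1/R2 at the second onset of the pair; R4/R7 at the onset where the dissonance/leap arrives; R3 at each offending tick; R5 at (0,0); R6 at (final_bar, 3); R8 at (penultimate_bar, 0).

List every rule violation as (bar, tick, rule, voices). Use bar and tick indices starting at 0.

bar 0: v0=E3 v1=E4 v2=B4 downbeat P5
bar 1: v0=C3 v1=A3 v2=E4 downbeat M3
bar 2: v0=B2 v1=G3 v2=A3 downbeat m7
bar 3: v0=C3 v1=E3 v2=E4 downbeat M3
bar 4: v0=D3 v1=B3 v2=A4 downbeat P5
bar 5: v0=E3 v1=E4 v2=G4 downbeat m3
bar 6: v0=F3 v1=C4 v2=E4 downbeat M7
bar 7: v0=F3 v1=D4 v2=A4 downbeat M3
bar 8: v0=E3 v1=E4 v2=B4 downbeat P5
  -> R1 @ bar 1 tick 0 v(1, 2): E4/B4 P5 -> A3/E4 P5 similar
  -> R4 @ bar 2 tick 0 v(0, 2): B2/A3 m7 untreated
  -> R2 @ bar 4 tick 0 v(0, 2): C3/E4 M3 -> D3/A4 P5 similar
  -> R2 @ bar 5 tick 0 v(0, 1): D3/B3 M6 -> E3/E4 P8 similar
  -> R4 @ bar 6 tick 0 v(0, 2): F3/E4 M7 untreated
  -> R2 @ bar 7 tick 0 v(1, 2): C4/E4 M3 -> D4/A4 P5 similar
  -> R1 @ bar 8 tick 0 v(1, 2): D4/A4 P5 -> E4/B4 P5 similar

(1, 0, R1, (1, 2))
(2, 0, R4, (0, 2))
(4, 0, R2, (0, 2))
(5, 0, R2, (0, 1))
(6, 0, R4, (0, 2))
(7, 0, R2, (1, 2))
(8, 0, R1, (1, 2))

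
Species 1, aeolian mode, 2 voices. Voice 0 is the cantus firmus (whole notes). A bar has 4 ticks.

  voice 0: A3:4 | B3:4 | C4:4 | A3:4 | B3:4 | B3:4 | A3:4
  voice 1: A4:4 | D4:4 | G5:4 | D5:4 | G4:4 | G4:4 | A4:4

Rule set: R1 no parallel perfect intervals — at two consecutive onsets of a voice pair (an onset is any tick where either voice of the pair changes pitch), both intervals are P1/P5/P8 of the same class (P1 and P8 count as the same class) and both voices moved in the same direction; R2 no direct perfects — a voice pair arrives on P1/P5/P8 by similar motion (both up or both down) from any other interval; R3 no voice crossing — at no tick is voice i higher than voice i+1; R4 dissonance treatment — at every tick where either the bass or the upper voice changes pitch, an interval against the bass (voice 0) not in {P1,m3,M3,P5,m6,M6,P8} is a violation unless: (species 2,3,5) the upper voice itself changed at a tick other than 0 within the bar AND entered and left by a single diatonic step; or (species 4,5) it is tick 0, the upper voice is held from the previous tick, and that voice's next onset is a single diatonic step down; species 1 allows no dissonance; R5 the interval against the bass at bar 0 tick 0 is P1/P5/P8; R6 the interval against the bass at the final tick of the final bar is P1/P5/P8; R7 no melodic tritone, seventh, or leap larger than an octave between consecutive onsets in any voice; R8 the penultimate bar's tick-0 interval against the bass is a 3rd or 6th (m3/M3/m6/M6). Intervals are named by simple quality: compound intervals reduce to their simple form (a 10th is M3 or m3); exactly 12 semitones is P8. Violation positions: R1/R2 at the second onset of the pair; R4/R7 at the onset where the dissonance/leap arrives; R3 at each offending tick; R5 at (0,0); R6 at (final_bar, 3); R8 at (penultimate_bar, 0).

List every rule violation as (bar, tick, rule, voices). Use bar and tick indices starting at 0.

(2, 0, R2, (0, 1))
(2, 0, R7, (1,))
(3, 0, R4, (0, 1))

bar 0: v0=A3 v1=A4 downbeat P8
bar 1: v0=B3 v1=D4 downbeat m3
bar 2: v0=C4 v1=G5 downbeat P5
bar 3: v0=A3 v1=D5 downbeat P4
bar 4: v0=B3 v1=G4 downbeat m6
bar 5: v0=B3 v1=G4 downbeat m6
bar 6: v0=A3 v1=A4 downbeat P8
  -> R2 @ bar 2 tick 0 v(0, 1): B3/D4 m3 -> C4/G5 P5 similar
  -> R7 @ bar 2 tick 0 v(1,): D4->G5 leap 17st
  -> R4 @ bar 3 tick 0 v(0, 1): A3/D5 P4 untreated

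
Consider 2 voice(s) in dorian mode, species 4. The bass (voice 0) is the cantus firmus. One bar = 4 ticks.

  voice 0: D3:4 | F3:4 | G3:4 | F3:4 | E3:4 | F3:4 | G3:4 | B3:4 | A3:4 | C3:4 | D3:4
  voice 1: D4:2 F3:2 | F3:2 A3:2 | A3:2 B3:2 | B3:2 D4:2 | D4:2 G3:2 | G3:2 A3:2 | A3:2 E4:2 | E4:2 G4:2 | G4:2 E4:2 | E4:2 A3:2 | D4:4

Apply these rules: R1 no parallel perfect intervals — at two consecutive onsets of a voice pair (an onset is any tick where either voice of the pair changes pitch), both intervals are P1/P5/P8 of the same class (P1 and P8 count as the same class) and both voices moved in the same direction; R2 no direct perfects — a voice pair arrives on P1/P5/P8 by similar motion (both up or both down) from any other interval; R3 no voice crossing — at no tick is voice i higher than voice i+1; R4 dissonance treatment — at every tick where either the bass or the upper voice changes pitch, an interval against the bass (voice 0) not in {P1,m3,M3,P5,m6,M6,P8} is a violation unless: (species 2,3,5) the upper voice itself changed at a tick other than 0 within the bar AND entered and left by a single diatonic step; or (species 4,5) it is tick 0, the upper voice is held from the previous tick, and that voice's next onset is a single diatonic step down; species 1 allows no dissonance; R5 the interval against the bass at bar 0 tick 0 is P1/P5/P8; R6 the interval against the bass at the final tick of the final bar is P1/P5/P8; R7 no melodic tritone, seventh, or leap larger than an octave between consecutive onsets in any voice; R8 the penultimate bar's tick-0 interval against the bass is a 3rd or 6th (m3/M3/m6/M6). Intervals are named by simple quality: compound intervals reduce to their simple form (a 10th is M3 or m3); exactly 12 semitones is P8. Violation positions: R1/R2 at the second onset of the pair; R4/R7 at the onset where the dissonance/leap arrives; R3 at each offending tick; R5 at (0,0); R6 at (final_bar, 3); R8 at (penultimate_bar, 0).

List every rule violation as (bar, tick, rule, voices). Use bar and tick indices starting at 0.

(2, 0, R4, (0, 1))
(3, 0, R4, (0, 1))
(4, 0, R4, (0, 1))
(5, 0, R4, (0, 1))
(6, 0, R4, (0, 1))
(7, 0, R4, (0, 1))
(8, 0, R4, (0, 1))
(10, 0, R2, (0, 1))

bar 0: v0=D3 v1=D4 downbeat P8
bar 1: v0=F3 v1=F3 downbeat P1
bar 2: v0=G3 v1=A3 downbeat M2
bar 3: v0=F3 v1=B3 downbeat TT
bar 4: v0=E3 v1=D4 downbeat m7
bar 5: v0=F3 v1=G3 downbeat M2
bar 6: v0=G3 v1=A3 downbeat M2
bar 7: v0=B3 v1=E4 downbeat P4
bar 8: v0=A3 v1=G4 downbeat m7
bar 9: v0=C3 v1=E4 downbeat M3
bar 10: v0=D3 v1=D4 downbeat P8
  -> R4 @ bar 2 tick 0 v(0, 1): G3/A3 M2 untreated
  -> R4 @ bar 3 tick 0 v(0, 1): F3/B3 TT untreated
  -> R4 @ bar 4 tick 0 v(0, 1): E3/D4 m7 untreated
  -> R4 @ bar 5 tick 0 v(0, 1): F3/G3 M2 untreated
  -> R4 @ bar 6 tick 0 v(0, 1): G3/A3 M2 untreated
  -> R4 @ bar 7 tick 0 v(0, 1): B3/E4 P4 untreated
  -> R4 @ bar 8 tick 0 v(0, 1): A3/G4 m7 untreated
  -> R2 @ bar 10 tick 0 v(0, 1): C3/A3 M6 -> D3/D4 P8 similar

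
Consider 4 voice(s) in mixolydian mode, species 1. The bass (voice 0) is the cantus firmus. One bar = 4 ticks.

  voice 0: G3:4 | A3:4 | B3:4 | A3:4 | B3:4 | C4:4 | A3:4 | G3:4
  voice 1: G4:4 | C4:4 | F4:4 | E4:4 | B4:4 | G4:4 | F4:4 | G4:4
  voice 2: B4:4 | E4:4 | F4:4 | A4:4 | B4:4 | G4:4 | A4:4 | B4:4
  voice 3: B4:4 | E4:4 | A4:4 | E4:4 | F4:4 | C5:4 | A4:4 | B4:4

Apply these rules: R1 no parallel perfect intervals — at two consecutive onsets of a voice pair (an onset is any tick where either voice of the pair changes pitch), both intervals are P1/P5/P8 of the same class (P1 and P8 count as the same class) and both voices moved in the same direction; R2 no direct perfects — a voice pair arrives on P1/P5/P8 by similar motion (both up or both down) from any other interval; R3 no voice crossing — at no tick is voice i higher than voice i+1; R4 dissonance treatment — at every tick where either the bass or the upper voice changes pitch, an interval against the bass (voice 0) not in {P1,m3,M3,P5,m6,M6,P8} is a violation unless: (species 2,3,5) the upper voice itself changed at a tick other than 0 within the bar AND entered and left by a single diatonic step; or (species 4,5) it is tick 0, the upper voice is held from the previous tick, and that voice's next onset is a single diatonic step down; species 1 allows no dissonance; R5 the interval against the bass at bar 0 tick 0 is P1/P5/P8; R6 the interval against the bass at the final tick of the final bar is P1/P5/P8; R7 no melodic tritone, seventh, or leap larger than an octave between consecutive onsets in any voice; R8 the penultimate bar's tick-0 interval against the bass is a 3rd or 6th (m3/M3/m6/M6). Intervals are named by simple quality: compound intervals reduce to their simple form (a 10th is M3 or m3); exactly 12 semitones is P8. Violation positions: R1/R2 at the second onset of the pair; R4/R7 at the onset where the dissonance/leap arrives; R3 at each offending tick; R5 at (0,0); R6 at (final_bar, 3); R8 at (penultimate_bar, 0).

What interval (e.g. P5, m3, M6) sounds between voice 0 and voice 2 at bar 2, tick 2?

voice 0=B3 voice 2=F4 -> TT

TT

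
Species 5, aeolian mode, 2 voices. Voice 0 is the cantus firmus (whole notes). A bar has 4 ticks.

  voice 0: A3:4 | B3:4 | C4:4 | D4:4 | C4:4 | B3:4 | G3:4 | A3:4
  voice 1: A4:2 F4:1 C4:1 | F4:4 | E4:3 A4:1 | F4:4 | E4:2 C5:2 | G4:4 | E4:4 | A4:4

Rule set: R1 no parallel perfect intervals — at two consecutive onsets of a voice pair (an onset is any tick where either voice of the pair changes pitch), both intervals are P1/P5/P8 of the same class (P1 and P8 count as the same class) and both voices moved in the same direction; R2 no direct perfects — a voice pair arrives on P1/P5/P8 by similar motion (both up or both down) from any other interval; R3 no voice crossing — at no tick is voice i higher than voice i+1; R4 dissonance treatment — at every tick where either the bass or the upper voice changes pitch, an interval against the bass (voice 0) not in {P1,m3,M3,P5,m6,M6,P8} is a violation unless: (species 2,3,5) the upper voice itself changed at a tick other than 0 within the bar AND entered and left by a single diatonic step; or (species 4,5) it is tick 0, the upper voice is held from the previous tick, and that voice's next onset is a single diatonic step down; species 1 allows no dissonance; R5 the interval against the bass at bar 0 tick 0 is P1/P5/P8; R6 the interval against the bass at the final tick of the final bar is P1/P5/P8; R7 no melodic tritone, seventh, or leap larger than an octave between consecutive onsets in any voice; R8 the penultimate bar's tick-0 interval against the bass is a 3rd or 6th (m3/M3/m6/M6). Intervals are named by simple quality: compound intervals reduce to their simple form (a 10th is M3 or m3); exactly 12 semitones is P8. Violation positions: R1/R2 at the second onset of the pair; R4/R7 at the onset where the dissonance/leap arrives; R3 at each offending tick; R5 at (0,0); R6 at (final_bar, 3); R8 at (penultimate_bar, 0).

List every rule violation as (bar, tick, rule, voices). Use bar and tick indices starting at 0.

(1, 0, R4, (0, 1))
(7, 0, R2, (0, 1))

bar 0: v0=A3 v1=A4 downbeat P8
bar 1: v0=B3 v1=F4 downbeat TT
bar 2: v0=C4 v1=E4 downbeat M3
bar 3: v0=D4 v1=F4 downbeat m3
bar 4: v0=C4 v1=E4 downbeat M3
bar 5: v0=B3 v1=G4 downbeat m6
bar 6: v0=G3 v1=E4 downbeat M6
bar 7: v0=A3 v1=A4 downbeat P8
  -> R4 @ bar 1 tick 0 v(0, 1): B3/F4 TT untreated
  -> R2 @ bar 7 tick 0 v(0, 1): G3/E4 M6 -> A3/A4 P8 similar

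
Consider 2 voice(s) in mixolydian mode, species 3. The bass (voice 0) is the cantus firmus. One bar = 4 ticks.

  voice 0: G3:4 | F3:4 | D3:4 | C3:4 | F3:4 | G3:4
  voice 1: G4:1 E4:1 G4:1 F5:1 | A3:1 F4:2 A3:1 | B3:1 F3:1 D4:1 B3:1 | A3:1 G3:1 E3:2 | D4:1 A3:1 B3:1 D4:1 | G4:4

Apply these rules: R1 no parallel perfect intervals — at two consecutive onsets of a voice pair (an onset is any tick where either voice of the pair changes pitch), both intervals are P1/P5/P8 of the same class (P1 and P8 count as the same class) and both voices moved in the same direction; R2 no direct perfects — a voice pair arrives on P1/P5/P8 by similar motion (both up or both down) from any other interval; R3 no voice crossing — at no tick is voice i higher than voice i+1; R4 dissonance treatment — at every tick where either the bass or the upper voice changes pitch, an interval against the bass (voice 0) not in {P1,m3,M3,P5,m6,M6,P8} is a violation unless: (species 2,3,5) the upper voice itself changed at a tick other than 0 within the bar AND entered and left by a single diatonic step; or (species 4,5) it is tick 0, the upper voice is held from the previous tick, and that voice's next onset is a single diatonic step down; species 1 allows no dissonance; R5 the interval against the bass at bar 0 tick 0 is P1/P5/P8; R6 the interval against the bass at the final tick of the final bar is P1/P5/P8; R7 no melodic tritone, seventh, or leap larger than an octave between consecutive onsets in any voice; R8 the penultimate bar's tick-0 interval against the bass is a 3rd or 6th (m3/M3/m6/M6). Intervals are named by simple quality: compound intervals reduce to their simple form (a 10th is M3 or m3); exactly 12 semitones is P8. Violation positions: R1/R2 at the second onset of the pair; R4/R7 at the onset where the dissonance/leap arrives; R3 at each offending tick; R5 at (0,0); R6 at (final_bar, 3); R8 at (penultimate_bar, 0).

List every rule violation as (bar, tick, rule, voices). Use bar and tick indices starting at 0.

bar 0: v0=G3 v1=G4 downbeat P8
bar 1: v0=F3 v1=A3 downbeat M3
bar 2: v0=D3 v1=B3 downbeat M6
bar 3: v0=C3 v1=A3 downbeat M6
bar 4: v0=F3 v1=D4 downbeat M6
bar 5: v0=G3 v1=G4 downbeat P8
  -> R4 @ bar 0 tick 3 v(0, 1): G3/F5 m7 untreated
  -> R7 @ bar 0 tick 3 v(1,): G4->F5 leap 10st
  -> R7 @ bar 1 tick 0 v(1,): F5->A3 leap 20st
  -> R7 @ bar 2 tick 1 v(1,): B3->F3 leap 6st
  -> R7 @ bar 4 tick 0 v(1,): E3->D4 leap 10st
  -> R4 @ bar 4 tick 2 v(0, 1): F3/B3 TT untreated
  -> R2 @ bar 5 tick 0 v(0, 1): F3/D4 M6 -> G3/G4 P8 similar

(0, 3, R4, (0, 1))
(0, 3, R7, (1,))
(1, 0, R7, (1,))
(2, 1, R7, (1,))
(4, 0, R7, (1,))
(4, 2, R4, (0, 1))
(5, 0, R2, (0, 1))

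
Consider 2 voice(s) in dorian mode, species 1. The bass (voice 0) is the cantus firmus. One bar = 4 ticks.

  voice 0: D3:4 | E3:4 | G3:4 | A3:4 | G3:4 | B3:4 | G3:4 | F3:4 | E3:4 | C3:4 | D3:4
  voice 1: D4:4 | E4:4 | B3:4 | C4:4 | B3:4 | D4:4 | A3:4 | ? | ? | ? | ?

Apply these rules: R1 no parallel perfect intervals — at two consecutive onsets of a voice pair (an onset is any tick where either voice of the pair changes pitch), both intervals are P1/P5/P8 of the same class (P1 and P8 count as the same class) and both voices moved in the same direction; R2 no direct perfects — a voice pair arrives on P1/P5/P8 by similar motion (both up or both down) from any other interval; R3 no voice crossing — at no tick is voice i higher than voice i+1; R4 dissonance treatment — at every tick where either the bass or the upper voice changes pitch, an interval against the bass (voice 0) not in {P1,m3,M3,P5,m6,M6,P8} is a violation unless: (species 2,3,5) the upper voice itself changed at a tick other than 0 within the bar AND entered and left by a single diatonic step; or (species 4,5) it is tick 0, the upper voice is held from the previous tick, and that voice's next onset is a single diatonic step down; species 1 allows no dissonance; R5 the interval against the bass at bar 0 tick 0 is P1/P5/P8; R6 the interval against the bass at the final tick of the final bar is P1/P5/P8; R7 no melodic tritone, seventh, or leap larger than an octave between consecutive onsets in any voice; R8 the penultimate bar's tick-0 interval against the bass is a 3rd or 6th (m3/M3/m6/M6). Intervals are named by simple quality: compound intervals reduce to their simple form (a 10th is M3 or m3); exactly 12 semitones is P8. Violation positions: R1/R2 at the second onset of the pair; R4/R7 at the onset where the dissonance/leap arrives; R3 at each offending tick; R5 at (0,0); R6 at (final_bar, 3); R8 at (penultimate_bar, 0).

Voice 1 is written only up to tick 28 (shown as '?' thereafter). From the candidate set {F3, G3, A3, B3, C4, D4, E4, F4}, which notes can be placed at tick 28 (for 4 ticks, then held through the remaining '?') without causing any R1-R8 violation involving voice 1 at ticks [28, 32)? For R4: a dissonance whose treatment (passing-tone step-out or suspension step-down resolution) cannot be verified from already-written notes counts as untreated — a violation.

F3: violates R2
G3: violates R4
A3: legal
B3: violates R4
C4: legal
D4: legal
E4: violates R4
F4: legal

{A3, C4, D4, F4}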